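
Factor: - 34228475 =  - 5^2*1369139^1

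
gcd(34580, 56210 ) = 70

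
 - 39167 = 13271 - 52438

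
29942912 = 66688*449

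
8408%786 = 548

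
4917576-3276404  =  1641172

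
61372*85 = 5216620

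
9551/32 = 9551/32=298.47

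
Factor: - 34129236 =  - 2^2 * 3^1*2844103^1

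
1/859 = 1/859 = 0.00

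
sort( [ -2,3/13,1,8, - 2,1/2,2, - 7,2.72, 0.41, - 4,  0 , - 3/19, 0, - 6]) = [ - 7, - 6, - 4,- 2, - 2 , - 3/19,0,  0,3/13,0.41, 1/2 , 1,2, 2.72,  8] 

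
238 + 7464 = 7702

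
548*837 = 458676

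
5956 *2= 11912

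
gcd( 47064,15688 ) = 15688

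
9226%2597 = 1435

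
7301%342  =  119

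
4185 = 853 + 3332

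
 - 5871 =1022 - 6893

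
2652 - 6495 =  - 3843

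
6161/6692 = 6161/6692 = 0.92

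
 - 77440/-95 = 15488/19 = 815.16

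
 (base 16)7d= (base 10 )125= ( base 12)a5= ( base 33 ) 3q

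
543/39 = 13 +12/13 = 13.92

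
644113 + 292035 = 936148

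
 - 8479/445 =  - 8479/445=- 19.05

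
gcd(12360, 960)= 120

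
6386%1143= 671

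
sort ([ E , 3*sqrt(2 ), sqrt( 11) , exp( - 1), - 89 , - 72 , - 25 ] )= [ -89, - 72, - 25, exp(  -  1),E, sqrt ( 11 ),3*sqrt ( 2)]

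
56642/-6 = - 28321/3=-9440.33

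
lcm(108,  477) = 5724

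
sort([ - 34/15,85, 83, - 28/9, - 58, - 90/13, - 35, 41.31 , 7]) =[ - 58,- 35,-90/13, - 28/9, - 34/15,7,  41.31 , 83,85]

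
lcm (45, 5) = 45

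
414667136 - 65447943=349219193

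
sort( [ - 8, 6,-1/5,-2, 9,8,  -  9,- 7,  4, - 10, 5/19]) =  [-10,  -  9,-8, - 7,-2,-1/5, 5/19,  4,6,8,9]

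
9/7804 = 9/7804 = 0.00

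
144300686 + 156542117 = 300842803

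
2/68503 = 2/68503 = 0.00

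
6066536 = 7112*853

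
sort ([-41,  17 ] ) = [- 41,17]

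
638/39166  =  319/19583 =0.02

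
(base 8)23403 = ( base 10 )9987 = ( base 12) 5943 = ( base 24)h83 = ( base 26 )EK3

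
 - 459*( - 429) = 196911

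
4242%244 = 94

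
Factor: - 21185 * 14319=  - 3^2*5^1*19^1*37^1*43^1*223^1 = - 303348015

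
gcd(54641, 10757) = 1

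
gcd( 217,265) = 1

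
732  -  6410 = -5678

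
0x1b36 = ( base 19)105c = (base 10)6966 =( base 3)100120000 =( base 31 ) 77M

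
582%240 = 102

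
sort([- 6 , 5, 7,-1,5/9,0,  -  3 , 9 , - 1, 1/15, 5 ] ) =[ - 6,  -  3,  -  1, - 1,0, 1/15 , 5/9, 5, 5,7, 9]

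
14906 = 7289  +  7617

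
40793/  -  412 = - 40793/412 = - 99.01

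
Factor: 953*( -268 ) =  - 255404 = -2^2*67^1*953^1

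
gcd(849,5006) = 1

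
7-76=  - 69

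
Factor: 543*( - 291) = -158013 = -3^2*97^1*181^1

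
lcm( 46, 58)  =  1334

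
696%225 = 21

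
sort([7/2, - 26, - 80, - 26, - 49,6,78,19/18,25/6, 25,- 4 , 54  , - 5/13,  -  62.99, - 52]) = [- 80, - 62.99, - 52, - 49,-26,-26,-4, - 5/13,19/18,7/2,  25/6,6, 25, 54, 78 ] 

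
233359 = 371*629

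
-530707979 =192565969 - 723273948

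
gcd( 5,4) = 1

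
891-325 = 566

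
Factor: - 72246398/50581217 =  - 2^1 *7^1*19^1*457^( - 1 ) * 110681^( - 1)*271603^1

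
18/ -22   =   - 1+2/11 = - 0.82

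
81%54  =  27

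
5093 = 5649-556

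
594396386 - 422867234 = 171529152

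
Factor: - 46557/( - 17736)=21/8 = 2^ ( - 3 )*3^1*7^1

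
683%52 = 7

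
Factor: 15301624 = 2^3*13^1*23^1*6397^1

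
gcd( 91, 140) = 7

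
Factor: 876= 2^2*3^1*73^1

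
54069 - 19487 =34582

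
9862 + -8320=1542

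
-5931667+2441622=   -3490045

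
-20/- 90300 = 1/4515 = 0.00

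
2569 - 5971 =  - 3402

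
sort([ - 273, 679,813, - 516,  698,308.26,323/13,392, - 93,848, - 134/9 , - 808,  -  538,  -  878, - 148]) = [-878,-808, -538, - 516, - 273, - 148 , - 93,  -  134/9, 323/13,308.26,392,679,698,813, 848] 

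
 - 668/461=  - 2 + 254/461 = - 1.45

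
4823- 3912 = 911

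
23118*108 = 2496744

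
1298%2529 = 1298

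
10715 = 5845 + 4870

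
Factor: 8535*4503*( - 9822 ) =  - 2^1*3^3*5^1*19^1* 79^1*569^1*1637^1 = - 377489957310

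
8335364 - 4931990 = 3403374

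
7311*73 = 533703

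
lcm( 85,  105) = 1785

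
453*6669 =3021057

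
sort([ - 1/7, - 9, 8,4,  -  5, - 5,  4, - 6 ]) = [-9, - 6, - 5 ,-5, - 1/7 , 4,  4, 8] 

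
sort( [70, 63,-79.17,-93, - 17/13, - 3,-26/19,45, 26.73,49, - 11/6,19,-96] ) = [ - 96, - 93,- 79.17, - 3, -11/6,-26/19, - 17/13,19,26.73,  45, 49, 63, 70 ] 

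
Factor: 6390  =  2^1*3^2*5^1*71^1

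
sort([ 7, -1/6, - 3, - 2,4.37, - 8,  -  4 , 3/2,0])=[ - 8, - 4, - 3, - 2, - 1/6,0,3/2,4.37,7]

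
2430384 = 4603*528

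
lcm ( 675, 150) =1350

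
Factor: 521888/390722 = 2^4*47^1*563^( - 1)= 752/563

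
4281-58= 4223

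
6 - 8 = - 2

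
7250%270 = 230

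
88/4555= 88/4555= 0.02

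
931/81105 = 931/81105  =  0.01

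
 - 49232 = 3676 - 52908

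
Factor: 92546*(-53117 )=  - 4915765882 = - 2^1*46273^1*53117^1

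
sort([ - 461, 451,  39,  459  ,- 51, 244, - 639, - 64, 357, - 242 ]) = [ - 639, - 461, - 242,-64, - 51, 39,244,  357, 451, 459 ]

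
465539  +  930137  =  1395676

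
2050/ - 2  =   - 1025 + 0/1 =-  1025.00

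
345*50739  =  17504955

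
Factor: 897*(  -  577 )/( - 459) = 3^( - 2) * 13^1* 17^( - 1)*23^1*577^1=172523/153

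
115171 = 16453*7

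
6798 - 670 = 6128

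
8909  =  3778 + 5131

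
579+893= 1472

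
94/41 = 2+ 12/41 = 2.29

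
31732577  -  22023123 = 9709454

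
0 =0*8817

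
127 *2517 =319659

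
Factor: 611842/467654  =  959/733 = 7^1*137^1*733^(  -  1)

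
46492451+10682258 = 57174709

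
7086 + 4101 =11187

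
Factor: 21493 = 21493^1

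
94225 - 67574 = 26651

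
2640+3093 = 5733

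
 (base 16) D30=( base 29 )40c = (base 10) 3376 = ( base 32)39G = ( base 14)1332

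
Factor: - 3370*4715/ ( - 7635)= 2^1*3^( -1)*5^1*23^1*41^1*337^1 * 509^( - 1 ) = 3177910/1527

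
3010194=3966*759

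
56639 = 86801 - 30162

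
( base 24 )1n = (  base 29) 1i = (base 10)47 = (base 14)35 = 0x2f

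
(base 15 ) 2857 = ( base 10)8632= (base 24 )ENG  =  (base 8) 20670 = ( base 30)9hm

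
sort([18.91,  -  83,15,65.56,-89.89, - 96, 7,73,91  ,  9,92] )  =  [ - 96, - 89.89, - 83,7 , 9, 15,18.91,  65.56,73, 91,92]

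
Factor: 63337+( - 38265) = 2^4*1567^1 = 25072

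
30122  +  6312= 36434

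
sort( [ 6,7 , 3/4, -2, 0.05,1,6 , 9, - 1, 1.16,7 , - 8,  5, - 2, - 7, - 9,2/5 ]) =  [ - 9 , -8, - 7,-2, -2,- 1,0.05,  2/5, 3/4, 1, 1.16, 5,6 , 6,7 , 7, 9 ] 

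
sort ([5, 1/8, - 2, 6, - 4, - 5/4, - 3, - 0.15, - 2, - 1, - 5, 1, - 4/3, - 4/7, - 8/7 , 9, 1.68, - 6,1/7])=[ - 6, - 5 , - 4, - 3, - 2, - 2, - 4/3, -5/4, - 8/7, -1, - 4/7, - 0.15,1/8,1/7 , 1, 1.68,5, 6,  9]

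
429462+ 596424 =1025886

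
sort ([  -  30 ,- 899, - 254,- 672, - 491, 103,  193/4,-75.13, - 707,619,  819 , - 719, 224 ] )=[ - 899, - 719, - 707,-672, - 491,-254 ,-75.13, - 30,  193/4, 103,224, 619, 819]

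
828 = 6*138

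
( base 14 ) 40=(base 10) 56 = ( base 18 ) 32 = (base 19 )2i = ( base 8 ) 70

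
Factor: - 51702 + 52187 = 485 = 5^1*97^1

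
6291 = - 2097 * (  -  3 ) 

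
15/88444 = 15/88444 = 0.00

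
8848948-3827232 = 5021716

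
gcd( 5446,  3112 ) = 778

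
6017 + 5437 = 11454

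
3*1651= 4953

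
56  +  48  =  104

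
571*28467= 16254657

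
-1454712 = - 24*60613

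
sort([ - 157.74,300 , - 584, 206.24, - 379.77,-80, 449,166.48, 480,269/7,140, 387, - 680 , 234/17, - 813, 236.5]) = [ - 813, - 680, - 584, - 379.77, - 157.74, - 80,234/17,269/7,  140, 166.48, 206.24,236.5, 300,387 , 449,480]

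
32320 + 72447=104767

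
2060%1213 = 847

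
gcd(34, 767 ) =1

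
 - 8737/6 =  - 1457 +5/6 = -1456.17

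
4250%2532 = 1718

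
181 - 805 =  - 624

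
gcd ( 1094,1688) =2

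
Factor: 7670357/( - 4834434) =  - 2^( - 1 )*3^( - 1)*11^(  -  2 )*19^1*6659^(-1)*403703^1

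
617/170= 3+ 107/170 = 3.63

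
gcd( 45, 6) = 3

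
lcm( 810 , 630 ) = 5670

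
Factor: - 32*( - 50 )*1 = 1600  =  2^6*5^2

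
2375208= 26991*88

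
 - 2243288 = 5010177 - 7253465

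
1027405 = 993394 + 34011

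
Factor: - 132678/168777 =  - 702/893 = - 2^1*3^3*13^1* 19^( - 1)*47^( -1)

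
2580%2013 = 567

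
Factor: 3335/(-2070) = -29/18 = - 2^(-1 )*3^(- 2) * 29^1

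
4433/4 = 1108+1/4=   1108.25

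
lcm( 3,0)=0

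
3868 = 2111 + 1757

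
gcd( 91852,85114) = 2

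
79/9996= 79/9996=0.01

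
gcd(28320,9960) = 120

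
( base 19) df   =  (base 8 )406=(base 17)f7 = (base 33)7v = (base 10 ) 262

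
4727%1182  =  1181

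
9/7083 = 1/787 = 0.00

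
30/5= 6 = 6.00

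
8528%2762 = 242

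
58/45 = 58/45 = 1.29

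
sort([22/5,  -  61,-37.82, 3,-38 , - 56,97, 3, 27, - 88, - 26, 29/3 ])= [ - 88  , - 61, - 56, - 38, - 37.82, - 26, 3, 3, 22/5, 29/3, 27, 97]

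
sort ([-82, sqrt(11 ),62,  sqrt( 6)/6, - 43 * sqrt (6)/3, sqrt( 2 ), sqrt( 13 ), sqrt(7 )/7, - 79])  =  [-82,-79,-43*sqrt( 6) /3,sqrt(7) /7,sqrt(6 )/6, sqrt( 2),sqrt(11),sqrt( 13),62] 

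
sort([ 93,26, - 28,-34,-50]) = [-50,  -  34,-28, 26, 93] 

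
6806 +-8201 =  - 1395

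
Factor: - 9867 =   -  3^1*11^1*13^1*23^1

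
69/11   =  69/11 = 6.27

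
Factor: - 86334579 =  - 3^4*37^1*28807^1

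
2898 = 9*322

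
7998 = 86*93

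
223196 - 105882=117314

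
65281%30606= 4069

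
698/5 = 139 + 3/5 = 139.60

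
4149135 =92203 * 45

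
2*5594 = 11188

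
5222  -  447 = 4775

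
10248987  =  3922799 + 6326188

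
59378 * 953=56587234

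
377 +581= 958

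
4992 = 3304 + 1688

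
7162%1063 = 784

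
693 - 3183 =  -2490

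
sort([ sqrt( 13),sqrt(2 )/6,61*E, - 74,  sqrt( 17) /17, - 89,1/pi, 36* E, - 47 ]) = [ - 89,  -  74,- 47, sqrt ( 2) /6,  sqrt(17 )/17 , 1/pi  ,  sqrt(13), 36*E,  61*E ]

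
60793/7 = 60793/7 = 8684.71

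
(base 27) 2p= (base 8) 117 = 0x4f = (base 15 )54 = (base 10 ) 79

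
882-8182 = - 7300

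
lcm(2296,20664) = 20664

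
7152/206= 3576/103 = 34.72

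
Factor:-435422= - 2^1*13^1 * 16747^1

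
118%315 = 118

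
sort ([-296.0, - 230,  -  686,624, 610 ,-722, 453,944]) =[- 722, - 686, - 296.0,  -  230, 453,  610  ,  624, 944] 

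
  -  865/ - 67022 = 865/67022 = 0.01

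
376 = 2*188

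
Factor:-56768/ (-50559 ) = 2^6*3^ ( - 1) * 19^ ( - 1 ) = 64/57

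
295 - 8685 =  - 8390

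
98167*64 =6282688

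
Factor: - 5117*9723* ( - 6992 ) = 2^4*3^1 * 7^2*17^1*19^1 * 23^1*43^1*463^1 = 347870116272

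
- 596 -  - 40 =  - 556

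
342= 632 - 290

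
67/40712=67/40712 = 0.00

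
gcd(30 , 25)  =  5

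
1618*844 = 1365592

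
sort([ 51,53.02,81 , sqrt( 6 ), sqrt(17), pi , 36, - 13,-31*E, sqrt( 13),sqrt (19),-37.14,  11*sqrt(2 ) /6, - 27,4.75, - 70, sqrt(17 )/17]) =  [-31*E, - 70,  -  37.14 , - 27, - 13, sqrt ( 17)/17, sqrt( 6), 11*sqrt( 2 ) /6,  pi, sqrt ( 13), sqrt(  17),sqrt (19), 4.75, 36, 51,53.02 , 81 ] 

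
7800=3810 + 3990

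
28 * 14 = 392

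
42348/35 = 42348/35 = 1209.94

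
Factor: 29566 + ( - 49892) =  - 20326  =  - 2^1*10163^1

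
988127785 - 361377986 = 626749799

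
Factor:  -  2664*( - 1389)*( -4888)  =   - 2^6 * 3^3  *13^1*37^1*47^1*463^1 = - 18087046848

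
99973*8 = 799784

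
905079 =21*43099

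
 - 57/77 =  - 57/77 = - 0.74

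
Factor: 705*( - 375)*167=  - 44150625 = - 3^2*5^4*47^1*167^1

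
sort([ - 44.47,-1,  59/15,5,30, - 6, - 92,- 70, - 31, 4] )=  [-92,  -  70 , - 44.47, - 31, - 6, - 1, 59/15,4,5,30 ]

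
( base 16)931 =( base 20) 5hd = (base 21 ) 571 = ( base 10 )2353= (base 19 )69g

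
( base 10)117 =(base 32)3L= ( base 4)1311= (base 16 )75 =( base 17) 6F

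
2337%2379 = 2337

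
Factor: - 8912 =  - 2^4*557^1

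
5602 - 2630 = 2972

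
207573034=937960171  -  730387137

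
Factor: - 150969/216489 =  - 7^1*13^ (  -  1 )*61^(  -  1 )*79^1 = - 553/793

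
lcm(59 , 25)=1475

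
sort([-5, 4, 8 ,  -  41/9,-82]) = [ - 82 , - 5, - 41/9,  4,8 ]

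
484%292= 192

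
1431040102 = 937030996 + 494009106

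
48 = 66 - 18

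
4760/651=680/93 = 7.31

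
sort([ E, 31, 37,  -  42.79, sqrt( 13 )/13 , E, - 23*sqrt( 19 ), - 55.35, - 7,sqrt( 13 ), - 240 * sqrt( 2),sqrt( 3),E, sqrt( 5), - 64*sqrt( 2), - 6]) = [ - 240*sqrt( 2 ), -23*sqrt( 19 ), - 64*sqrt( 2 ), - 55.35, - 42.79, - 7, - 6,sqrt (13) /13 , sqrt( 3),sqrt( 5),  E,E,E , sqrt( 13), 31,37]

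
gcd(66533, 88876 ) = 1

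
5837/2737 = 5837/2737 = 2.13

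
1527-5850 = -4323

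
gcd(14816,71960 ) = 8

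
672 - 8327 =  - 7655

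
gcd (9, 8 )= 1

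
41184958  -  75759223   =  - 34574265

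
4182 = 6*697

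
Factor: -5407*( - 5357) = 28965299 = 11^1 * 487^1*  5407^1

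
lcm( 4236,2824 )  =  8472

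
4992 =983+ 4009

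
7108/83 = 85 + 53/83 = 85.64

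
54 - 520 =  - 466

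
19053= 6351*3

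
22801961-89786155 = -66984194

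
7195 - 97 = 7098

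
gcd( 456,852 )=12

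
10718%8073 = 2645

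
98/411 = 98/411  =  0.24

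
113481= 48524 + 64957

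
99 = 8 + 91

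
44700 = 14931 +29769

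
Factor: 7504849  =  11^1*682259^1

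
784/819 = 112/117 = 0.96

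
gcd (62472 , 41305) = 1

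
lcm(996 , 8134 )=48804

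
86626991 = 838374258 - 751747267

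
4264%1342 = 238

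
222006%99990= 22026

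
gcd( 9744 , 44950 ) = 58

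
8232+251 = 8483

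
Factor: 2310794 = 2^1*59^1*19583^1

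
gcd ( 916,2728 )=4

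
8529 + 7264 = 15793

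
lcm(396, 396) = 396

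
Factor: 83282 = 2^1*41641^1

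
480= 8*60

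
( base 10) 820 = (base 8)1464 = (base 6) 3444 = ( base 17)2E4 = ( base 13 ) 4b1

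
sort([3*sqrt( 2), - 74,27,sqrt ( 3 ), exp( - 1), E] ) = [ - 74,  exp( - 1), sqrt( 3),E, 3*sqrt( 2),27 ]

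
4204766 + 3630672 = 7835438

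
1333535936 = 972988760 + 360547176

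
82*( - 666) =  -  54612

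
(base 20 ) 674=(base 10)2544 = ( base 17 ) 8DB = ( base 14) cda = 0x9F0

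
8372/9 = 8372/9 = 930.22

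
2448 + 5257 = 7705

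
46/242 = 23/121 = 0.19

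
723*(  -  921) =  - 665883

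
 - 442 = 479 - 921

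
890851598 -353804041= 537047557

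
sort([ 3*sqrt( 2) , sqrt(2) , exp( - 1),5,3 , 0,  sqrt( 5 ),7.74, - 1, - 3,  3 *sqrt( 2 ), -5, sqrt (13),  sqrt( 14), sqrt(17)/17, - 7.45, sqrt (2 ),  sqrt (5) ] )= [ - 7.45 , - 5, - 3, - 1,0,sqrt( 17)/17,exp(- 1 ),sqrt( 2),sqrt (2),sqrt( 5),sqrt( 5),3,  sqrt(13),  sqrt (14 ), 3*sqrt(2), 3*sqrt( 2) , 5, 7.74] 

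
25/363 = 25/363 = 0.07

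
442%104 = 26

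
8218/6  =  1369+2/3 = 1369.67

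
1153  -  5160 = -4007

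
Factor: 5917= 61^1 * 97^1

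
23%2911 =23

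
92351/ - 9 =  - 10262 + 7/9 = - 10261.22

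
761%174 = 65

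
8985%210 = 165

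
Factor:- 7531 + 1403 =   -  6128 = - 2^4*383^1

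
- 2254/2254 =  - 1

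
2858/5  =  571 + 3/5   =  571.60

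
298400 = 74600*4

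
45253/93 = 45253/93 = 486.59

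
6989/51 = 6989/51 = 137.04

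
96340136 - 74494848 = 21845288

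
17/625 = 17/625 =0.03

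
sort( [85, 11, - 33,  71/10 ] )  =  [-33, 71/10, 11, 85 ] 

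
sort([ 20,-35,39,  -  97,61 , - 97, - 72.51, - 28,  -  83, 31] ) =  [ - 97, - 97, - 83, - 72.51, - 35, - 28 , 20,31,39, 61] 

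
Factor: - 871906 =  - 2^1 *7^3 *31^1 * 41^1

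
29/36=29/36 = 0.81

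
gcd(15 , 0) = 15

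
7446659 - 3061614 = 4385045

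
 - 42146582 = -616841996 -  -574695414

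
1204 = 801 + 403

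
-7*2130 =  - 14910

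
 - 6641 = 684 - 7325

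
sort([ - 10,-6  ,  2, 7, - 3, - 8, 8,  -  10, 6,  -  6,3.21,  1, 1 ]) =[ - 10, - 10, - 8,  -  6, - 6,  -  3,1, 1, 2,  3.21, 6, 7,8]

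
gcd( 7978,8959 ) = 1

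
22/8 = 2 + 3/4 = 2.75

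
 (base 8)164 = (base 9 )138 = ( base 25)4G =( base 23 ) 51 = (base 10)116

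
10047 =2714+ 7333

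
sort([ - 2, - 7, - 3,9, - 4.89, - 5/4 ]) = [ -7,  -  4.89, - 3, - 2, - 5/4,9] 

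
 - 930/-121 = 930/121= 7.69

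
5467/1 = 5467 = 5467.00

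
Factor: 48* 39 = 1872 = 2^4*3^2*13^1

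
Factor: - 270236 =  - 2^2 *67559^1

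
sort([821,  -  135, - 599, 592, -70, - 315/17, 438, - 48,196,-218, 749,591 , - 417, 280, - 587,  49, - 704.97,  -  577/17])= [ - 704.97, - 599, - 587, - 417, - 218, - 135, - 70, - 48, -577/17, - 315/17,49, 196, 280,438,591, 592,749,  821 ]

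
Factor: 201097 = 13^1*31^1*499^1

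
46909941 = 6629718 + 40280223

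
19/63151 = 19/63151 = 0.00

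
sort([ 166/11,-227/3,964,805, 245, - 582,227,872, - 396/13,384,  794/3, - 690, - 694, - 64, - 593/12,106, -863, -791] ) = [-863,-791, - 694, - 690, -582,-227/3,- 64, - 593/12, - 396/13 , 166/11, 106,227,245,  794/3,384,805 , 872,964 ]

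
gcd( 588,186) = 6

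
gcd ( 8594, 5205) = 1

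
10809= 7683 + 3126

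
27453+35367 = 62820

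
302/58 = 5 + 6/29 = 5.21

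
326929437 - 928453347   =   - 601523910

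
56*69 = 3864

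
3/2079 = 1/693 = 0.00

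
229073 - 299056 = - 69983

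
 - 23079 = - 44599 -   -  21520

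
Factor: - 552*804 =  - 443808= - 2^5*3^2*23^1* 67^1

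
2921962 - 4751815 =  - 1829853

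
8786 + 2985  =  11771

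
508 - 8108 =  - 7600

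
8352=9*928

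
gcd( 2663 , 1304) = 1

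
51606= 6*8601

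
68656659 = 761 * 90219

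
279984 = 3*93328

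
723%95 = 58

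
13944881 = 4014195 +9930686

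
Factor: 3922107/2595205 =3^1 * 5^(-1)*7^2*23^( - 1 )*22567^( - 1)* 26681^1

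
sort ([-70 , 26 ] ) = [ - 70,26]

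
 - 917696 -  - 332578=-585118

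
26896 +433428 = 460324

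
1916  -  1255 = 661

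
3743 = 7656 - 3913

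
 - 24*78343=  - 1880232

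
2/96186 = 1/48093 = 0.00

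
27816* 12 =333792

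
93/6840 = 31/2280 =0.01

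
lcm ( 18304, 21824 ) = 567424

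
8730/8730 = 1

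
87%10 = 7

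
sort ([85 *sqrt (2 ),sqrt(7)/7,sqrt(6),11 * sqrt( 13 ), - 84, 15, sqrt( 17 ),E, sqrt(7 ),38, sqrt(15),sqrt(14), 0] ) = [-84,0,sqrt( 7 ) /7,sqrt( 6 ) , sqrt( 7), E,sqrt( 14),sqrt( 15),sqrt(17),15,38, 11*sqrt( 13), 85 * sqrt( 2 ) ] 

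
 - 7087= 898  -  7985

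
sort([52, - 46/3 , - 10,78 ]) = [ - 46/3, - 10,52, 78 ]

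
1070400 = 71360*15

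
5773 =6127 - 354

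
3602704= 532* 6772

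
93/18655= 93/18655 = 0.00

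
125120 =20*6256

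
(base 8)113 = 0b1001011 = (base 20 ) 3F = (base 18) 43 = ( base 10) 75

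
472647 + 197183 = 669830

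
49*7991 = 391559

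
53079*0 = 0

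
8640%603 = 198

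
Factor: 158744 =2^3*19843^1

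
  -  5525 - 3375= - 8900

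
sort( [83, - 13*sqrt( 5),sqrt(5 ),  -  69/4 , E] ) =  [ - 13*sqrt( 5 ), - 69/4,  sqrt( 5 ),E,83 ]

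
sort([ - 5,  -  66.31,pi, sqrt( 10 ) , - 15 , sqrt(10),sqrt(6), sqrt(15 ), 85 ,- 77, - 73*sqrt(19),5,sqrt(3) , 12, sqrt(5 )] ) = [ - 73*sqrt(19),  -  77,-66.31 , - 15, - 5, sqrt( 3 ),sqrt( 5 ),sqrt( 6), pi,sqrt( 10), sqrt(10),sqrt(15), 5, 12, 85 ]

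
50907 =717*71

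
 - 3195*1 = -3195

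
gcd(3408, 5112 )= 1704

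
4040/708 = 1010/177 = 5.71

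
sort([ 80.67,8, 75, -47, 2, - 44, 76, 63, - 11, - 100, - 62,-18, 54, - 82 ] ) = [ - 100,-82, - 62, - 47,  -  44, - 18, - 11,  2, 8,54,63, 75, 76,80.67 ] 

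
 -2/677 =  - 2/677 =- 0.00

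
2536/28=90+4/7=90.57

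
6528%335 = 163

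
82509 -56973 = 25536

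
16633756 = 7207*2308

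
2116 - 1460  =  656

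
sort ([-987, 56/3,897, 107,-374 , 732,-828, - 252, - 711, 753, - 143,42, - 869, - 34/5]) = [ - 987, - 869,-828,-711, - 374,-252,  -  143, - 34/5,56/3,42, 107, 732, 753, 897]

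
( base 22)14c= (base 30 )je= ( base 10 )584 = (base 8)1110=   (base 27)LH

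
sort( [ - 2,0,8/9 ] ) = [  -  2,0,8/9 ] 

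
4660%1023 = 568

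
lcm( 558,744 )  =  2232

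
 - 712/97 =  - 712/97  =  -  7.34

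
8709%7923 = 786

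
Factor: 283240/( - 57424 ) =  - 365/74 = -2^( - 1 )* 5^1*37^( - 1) * 73^1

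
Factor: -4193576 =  - 2^3*524197^1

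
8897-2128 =6769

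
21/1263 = 7/421 = 0.02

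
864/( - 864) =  - 1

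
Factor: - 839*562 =  -  2^1*281^1 *839^1 = - 471518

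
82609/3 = 27536+1/3 = 27536.33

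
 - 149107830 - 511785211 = -660893041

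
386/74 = 5  +  8/37  =  5.22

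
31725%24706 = 7019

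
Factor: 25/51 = 3^( - 1)*5^2 * 17^( - 1) 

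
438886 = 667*658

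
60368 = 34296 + 26072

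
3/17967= 1/5989  =  0.00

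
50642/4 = 12660+1/2 = 12660.50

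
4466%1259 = 689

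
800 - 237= 563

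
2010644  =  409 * 4916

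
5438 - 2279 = 3159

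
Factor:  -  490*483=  - 236670 = - 2^1*3^1 * 5^1 * 7^3*23^1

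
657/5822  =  657/5822 = 0.11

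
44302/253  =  175 + 27/253=175.11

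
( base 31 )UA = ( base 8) 1654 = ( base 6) 4204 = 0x3AC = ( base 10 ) 940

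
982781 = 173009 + 809772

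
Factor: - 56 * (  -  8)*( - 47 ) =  - 2^6 * 7^1* 47^1 = - 21056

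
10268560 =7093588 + 3174972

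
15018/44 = 7509/22 = 341.32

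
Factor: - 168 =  - 2^3*3^1*7^1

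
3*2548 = 7644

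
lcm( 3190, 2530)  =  73370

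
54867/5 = 54867/5 = 10973.40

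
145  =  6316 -6171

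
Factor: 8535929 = 8535929^1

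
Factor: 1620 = 2^2 *3^4*5^1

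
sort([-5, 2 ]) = [  -  5,  2]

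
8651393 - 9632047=- 980654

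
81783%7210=2473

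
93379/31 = 3012 + 7/31 = 3012.23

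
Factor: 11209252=2^2*2802313^1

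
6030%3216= 2814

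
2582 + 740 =3322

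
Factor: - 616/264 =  - 7/3 = - 3^ ( -1)  *  7^1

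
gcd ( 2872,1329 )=1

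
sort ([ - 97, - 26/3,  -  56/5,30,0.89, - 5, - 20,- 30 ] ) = [ - 97,-30, - 20,-56/5, -26/3, - 5,0.89,30]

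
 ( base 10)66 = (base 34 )1w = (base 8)102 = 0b1000010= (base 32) 22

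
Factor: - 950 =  - 2^1 * 5^2 *19^1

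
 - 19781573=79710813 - 99492386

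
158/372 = 79/186 =0.42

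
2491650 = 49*50850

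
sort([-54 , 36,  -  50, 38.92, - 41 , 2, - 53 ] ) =[ - 54,  -  53, - 50, - 41,2,  36, 38.92] 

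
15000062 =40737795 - 25737733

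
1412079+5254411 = 6666490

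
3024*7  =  21168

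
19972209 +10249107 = 30221316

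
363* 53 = 19239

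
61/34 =61/34  =  1.79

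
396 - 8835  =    -  8439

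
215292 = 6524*33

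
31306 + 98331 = 129637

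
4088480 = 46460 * 88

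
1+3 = 4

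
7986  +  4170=12156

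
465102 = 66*7047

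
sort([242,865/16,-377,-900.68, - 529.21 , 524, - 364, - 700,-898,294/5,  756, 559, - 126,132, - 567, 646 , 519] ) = [ - 900.68, - 898, - 700, - 567,-529.21,  -  377,-364,-126,865/16,294/5,132, 242,519, 524,559,646,  756 ] 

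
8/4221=8/4221 = 0.00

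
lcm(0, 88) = 0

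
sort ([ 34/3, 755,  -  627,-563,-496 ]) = [  -  627, - 563, - 496,34/3, 755 ]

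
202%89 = 24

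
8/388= 2/97 = 0.02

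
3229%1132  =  965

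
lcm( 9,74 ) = 666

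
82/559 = 82/559  =  0.15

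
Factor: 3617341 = 7^1*13^1*127^1*313^1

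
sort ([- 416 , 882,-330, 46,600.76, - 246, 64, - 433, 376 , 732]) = [ - 433, - 416, - 330, - 246,46, 64, 376,  600.76, 732,882]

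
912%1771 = 912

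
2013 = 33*61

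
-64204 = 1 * (- 64204)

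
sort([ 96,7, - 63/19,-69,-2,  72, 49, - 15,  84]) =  [ - 69, - 15,  -  63/19, - 2, 7  ,  49 , 72,84, 96] 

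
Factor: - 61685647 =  - 19^1*3246613^1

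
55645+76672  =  132317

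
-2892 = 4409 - 7301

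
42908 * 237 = 10169196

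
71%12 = 11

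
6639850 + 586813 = 7226663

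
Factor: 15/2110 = 2^( - 1) *3^1*211^( - 1) = 3/422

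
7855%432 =79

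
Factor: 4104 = 2^3 * 3^3*19^1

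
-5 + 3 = -2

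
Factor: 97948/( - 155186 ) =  - 48974/77593 = - 2^1 * 31^( - 1)*47^1*521^1*2503^(  -  1)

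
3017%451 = 311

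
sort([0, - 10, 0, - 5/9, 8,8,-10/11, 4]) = [ - 10,-10/11, - 5/9,  0, 0, 4, 8, 8]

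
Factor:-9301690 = - 2^1* 5^1 * 359^1*2591^1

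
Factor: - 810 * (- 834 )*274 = 2^3*3^5 *5^1 * 137^1*139^1 = 185097960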